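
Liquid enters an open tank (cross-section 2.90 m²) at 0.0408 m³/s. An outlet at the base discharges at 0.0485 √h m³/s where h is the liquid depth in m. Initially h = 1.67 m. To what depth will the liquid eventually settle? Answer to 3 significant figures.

Unsteady balance on liquid volume: A dh/dt = Q_in − 0.0485 √h. At steady state dh/dt = 0:
Q_in = 0.0485 √h_ss ⇒ √h_ss = 0.0408/0.0485 = 0.84124.
h_ss = 0.84124² = 0.70768 m. (Since h₀ = 1.67 m > h_ss, the level will fall toward this value.)

0.708 m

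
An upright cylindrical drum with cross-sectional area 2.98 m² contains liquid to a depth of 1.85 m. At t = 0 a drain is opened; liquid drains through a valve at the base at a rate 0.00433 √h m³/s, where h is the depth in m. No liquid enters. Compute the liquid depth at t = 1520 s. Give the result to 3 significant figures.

0.0655 m

With no inflow, A dh/dt = −0.00433 √h.
∫ h^(−1/2) dh = −(0.00433/A) ∫ dt, giving 2√h = 2√h₀ − (0.00433/A) t.
√h = √1.85 − 0.00433·1520/(2·2.98) = 1.3601 − 1.1043 = 0.25585.
h = 0.25585² = 0.065460 m.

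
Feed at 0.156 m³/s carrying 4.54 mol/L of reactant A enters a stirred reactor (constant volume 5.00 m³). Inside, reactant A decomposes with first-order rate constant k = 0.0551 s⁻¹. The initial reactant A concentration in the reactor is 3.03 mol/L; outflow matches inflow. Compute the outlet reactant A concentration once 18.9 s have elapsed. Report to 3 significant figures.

Accumulation = in − out − consumed: V dC/dt = Q C_in − Q C − k V C.
dC/dt = (Q/V) C_in − (Q/V + k) C; effective rate a = Q/V + k = 0.031200 + 0.0551 = 0.086300 s⁻¹.
C_ss = Q C_in/(Q + kV) = 1.6413 mol/L; C(t) = C_ss + (C₀ − C_ss) e^(−a t).
C(18.9) = 1.6413 + (1.3887)·e^(−0.086300·18.9) = 1.6413 + (1.3887)·0.19572 = 1.9131 mol/L.

1.91 mol/L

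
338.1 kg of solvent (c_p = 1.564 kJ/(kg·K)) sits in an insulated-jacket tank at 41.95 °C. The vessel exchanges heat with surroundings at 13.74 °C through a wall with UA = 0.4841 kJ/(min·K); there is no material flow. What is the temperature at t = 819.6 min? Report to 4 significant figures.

Lumped-capacitance energy balance: M c_p dT/dt = UA(T_amb − T).
dT/dt = (T_ss − T)/τ with T_ss = T_amb = 13.7400 °C, τ = M c_p/UA = 338.1·1.564/0.4841 = 1092.31 min.
This is linear first-order; T(t) = T_ss + (T₀ − T_ss) e^(−t/τ).
T(819.6) = 13.7400 + (28.2100)·0.472208 = 27.0610 °C.

27.06 °C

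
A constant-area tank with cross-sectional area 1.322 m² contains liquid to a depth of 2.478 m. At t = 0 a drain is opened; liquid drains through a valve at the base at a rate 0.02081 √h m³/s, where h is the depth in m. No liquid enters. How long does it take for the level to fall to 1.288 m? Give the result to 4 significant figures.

55.81 s

With no inflow, A dh/dt = −0.02081 √h.
∫ h^(−1/2) dh = −(0.02081/A) ∫ dt, giving 2√h = 2√h₀ − (0.02081/A) t.
t = 2A(√h₀ − √h)/0.02081 = 2·1.322·(√2.478 − √1.288)/0.02081
  = 2.64400 × (1.57417 − 1.13490) / 0.02081 = 55.8106 s.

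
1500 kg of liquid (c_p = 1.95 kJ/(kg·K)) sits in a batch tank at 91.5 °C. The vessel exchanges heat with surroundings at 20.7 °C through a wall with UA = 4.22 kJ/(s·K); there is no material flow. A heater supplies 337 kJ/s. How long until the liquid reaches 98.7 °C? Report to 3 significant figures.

Unsteady energy balance on the tank contents: M c_p dT/dt = −UA(T − T_amb) + Q̇.
τ = M c_p/UA = 693.13 s; T_ss = T_amb + Q̇/UA = 20.7 + 337/4.22 = 100.56 °C.
T(t) = T_ss + (T₀ − T_ss)e^(−t/τ); set T = 98.7:
t = −τ ln[(T − T_ss)/(T₀ − T_ss)] = −693.13 · ln(0.20511) = 1098.1 s.

1100 s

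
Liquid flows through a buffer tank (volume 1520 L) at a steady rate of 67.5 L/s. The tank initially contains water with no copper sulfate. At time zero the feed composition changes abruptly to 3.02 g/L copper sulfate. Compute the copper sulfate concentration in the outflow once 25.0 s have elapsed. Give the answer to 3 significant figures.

Accumulation = in − out for the solute gives V dC/dt = Q(C_in − C).
So dC/dt = (C_in − C)/τ with τ = V/Q = 1520/67.5 = 22.519 s.
Integrating: C(t) = C_in + (C₀ − C_in) e^(−t/τ).
C(25.0) = 3.02 + (0 − 3.02)·e^(−25.0/22.519) = 3.02 + (-3.0200)·0.32949 = 2.0249 g/L.

2.02 g/L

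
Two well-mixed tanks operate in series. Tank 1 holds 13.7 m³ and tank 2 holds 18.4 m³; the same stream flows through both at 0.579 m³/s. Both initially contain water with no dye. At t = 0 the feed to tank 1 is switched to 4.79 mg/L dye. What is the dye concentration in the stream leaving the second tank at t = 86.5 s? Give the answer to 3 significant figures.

Species balance on tank i: dCᵢ/dt = (Cᵢ₋₁ − Cᵢ)/τᵢ with τᵢ = Vᵢ/Q.
τ₁ = 13.7/0.579 = 23.661 s; τ₂ = 18.4/0.579 = 31.779 s.
Solving the cascade with C₁(0)=C₂(0)=0 gives C₂(t) = C_in[1 − (τ₁ e^(−t/τ₁) − τ₂ e^(−t/τ₂))/(τ₁ − τ₂)].
At t = 86.5: e^(−t/τ₁) = 0.025843, e^(−t/τ₂) = 0.065748.
C₂ = 4.79·[1 − (23.661·0.025843 − 31.779·0.065748)/(-8.1174)] = 4.79·0.81793 = 3.9179 mg/L.

3.92 mg/L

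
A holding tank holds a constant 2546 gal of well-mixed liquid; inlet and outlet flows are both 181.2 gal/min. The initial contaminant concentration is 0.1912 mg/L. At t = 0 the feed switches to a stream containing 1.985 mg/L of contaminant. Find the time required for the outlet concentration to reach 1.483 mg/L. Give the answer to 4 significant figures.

Species balance: V dC/dt = Q(C_in − C) ⇒ τ = V/Q = 14.0508 min.
C(t) = C_in + (C₀ − C_in) e^(−t/τ). Set C = 1.483 and solve for t:
e^(−t/τ) = (C − C_in)/(C₀ − C_in) = (1.483 − 1.985)/(0.1912 − 1.985) = 0.279853
t = −τ ln(…) = 14.0508 × 1.27349 = 17.8935 min.

17.89 min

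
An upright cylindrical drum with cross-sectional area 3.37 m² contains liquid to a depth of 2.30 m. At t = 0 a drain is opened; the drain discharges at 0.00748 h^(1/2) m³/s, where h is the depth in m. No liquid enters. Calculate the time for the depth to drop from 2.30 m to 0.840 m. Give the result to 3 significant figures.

Volume balance on the tank: A dh/dt = −0.00748 √h.
∫ h^(−1/2) dh = −(0.00748/A) ∫ dt, giving 2√h = 2√h₀ − (0.00748/A) t.
t = 2A(√h₀ − √h)/0.00748 = 2·3.37·(√2.30 − √0.840)/0.00748
  = 6.7400 × (1.5166 − 0.91652) / 0.00748 = 540.70 s.

541 s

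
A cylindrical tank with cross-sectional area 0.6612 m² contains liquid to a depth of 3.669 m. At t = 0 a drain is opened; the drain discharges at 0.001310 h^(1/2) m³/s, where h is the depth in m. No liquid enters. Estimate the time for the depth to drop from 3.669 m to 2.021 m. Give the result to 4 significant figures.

A dh/dt = −Q_out = −0.001310 √h.
This is separable: 2 d(√h)/dt = −0.001310/A, so √h = √h₀ − (0.001310/(2A)) t.
t = 2A(√h₀ − √h)/0.001310 = 2·0.6612·(√3.669 − √2.021)/0.001310
  = 1.32240 × (1.91546 − 1.42162) / 0.001310 = 498.519 s.

498.5 s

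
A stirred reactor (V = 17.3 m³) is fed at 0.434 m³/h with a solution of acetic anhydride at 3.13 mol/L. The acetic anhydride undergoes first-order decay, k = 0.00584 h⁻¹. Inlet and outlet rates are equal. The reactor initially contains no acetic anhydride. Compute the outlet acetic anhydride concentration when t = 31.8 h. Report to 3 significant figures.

1.59 mol/L

Species balance: V dC/dt = Q C_in − Q C − k V C.
This is linear with rate a = Q/V + k = 0.030927 h⁻¹.
C_ss = Q C_in/(Q + kV) = 2.5390 mol/L; C(t) = C_ss + (C₀ − C_ss) e^(−a t).
C(31.8) = 2.5390 + (-2.5390)·e^(−0.030927·31.8) = 2.5390 + (-2.5390)·0.37401 = 1.5894 mol/L.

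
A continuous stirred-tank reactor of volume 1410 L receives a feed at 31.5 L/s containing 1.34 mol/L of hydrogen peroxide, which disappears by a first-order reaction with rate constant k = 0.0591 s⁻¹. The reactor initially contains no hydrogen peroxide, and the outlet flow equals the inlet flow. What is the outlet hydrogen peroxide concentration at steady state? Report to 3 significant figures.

0.368 mol/L

Accumulation = in − out − consumed: V dC/dt = Q C_in − Q C − k V C.
At steady state: 0 = Q C_in − (Q + kV) C_ss, so C_ss = Q C_in/(Q + kV).
C_ss = 31.5·1.34/(31.5 + 0.0591·1410) = 42.210/114.83 = 0.36758 mol/L.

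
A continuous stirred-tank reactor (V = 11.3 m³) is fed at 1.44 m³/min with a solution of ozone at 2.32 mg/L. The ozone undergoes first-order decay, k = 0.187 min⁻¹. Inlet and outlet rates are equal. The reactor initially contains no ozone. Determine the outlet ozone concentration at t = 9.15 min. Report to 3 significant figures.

Species balance: V dC/dt = Q C_in − Q C − k V C.
This is linear with rate a = Q/V + k = 0.31443 min⁻¹.
C_ss = Q C_in/(Q + kV) = 0.94025 mg/L; C(t) = C_ss + (C₀ − C_ss) e^(−a t).
C(9.15) = 0.94025 + (-0.94025)·e^(−0.31443·9.15) = 0.94025 + (-0.94025)·0.056300 = 0.88731 mg/L.

0.887 mg/L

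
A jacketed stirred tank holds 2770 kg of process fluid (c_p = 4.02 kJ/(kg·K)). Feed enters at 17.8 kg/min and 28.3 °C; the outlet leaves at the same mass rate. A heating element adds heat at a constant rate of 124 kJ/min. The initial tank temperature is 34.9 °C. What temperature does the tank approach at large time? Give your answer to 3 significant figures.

30.0 °C

First-law balance (no shaft work): M c_p dT/dt = ṁ c_p (T_in − T) + 124.
At steady state dT/dt = 0 ⇒ T_ss = T_in + Q̇/(ṁ c_p) = 28.3 + 124/(17.8·4.02) = 30.033 °C.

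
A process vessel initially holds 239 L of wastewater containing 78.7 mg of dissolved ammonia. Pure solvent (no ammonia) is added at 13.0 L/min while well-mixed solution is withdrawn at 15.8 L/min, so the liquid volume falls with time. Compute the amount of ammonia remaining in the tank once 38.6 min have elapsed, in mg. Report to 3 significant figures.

Total volume: dV/dt = Q_in − Q_out = -2.8000 L/min, so V(t) = 239 − 2.8000 t and V(38.6) = 130.92 L.
Species balance (pure solvent in): dm/dt = −Q_out · m/V(t).
dm/m = −Q_out dt/(V₀ − 2.8000 t); integrating gives ln(m/m₀) = −(Q_out/(Q_in−Q_out)) ln(V/V₀).
m = m₀ (V₀/V)^(Q_out/(Q_in−Q_out)) = 78.7 × (239/130.92)^(-5.6429) = 2.6362 mg.

2.64 mg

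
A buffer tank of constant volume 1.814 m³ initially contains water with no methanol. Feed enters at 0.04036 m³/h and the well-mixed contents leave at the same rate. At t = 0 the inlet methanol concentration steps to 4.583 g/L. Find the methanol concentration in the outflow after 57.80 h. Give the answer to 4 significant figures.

3.316 g/L

Unsteady species balance (constant V, well mixed): V dC/dt = Q(C_in − C).
So dC/dt = (C_in − C)/τ with τ = V/Q = 1.814/0.04036 = 44.9455 h.
C approaches C_in exponentially: C(t) = C_in + (C₀ − C_in) e^(−t/τ).
C(57.80) = 4.583 + (0 − 4.583)·e^(−57.80/44.9455) = 4.583 + (-4.58300)·0.276373 = 3.31638 g/L.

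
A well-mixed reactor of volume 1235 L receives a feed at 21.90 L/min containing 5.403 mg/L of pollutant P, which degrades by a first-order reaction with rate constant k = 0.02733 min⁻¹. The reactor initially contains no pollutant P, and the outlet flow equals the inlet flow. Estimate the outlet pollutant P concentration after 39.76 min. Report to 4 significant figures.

V dC/dt = Q(C_in − C) − k V C.
This is linear with rate a = Q/V + k = 0.0450628 min⁻¹.
C_ss = Q C_in/(Q + kV) = 2.12615 mg/L; C(t) = C_ss + (C₀ − C_ss) e^(−a t).
C(39.76) = 2.12615 + (-2.12615)·e^(−0.0450628·39.76) = 2.12615 + (-2.12615)·0.166677 = 1.77177 mg/L.

1.772 mg/L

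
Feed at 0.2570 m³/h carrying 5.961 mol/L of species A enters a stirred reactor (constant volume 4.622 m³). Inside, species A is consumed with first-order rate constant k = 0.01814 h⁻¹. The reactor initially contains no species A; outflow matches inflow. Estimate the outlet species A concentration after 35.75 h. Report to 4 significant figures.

Accumulation = in − out − consumed: V dC/dt = Q C_in − Q C − k V C.
dC/dt = (Q/V) C_in − (Q/V + k) C; effective rate a = Q/V + k = 0.0556036 + 0.01814 = 0.0737436 h⁻¹.
C_ss = Q C_in/(Q + kV) = 4.49467 mol/L; C(t) = C_ss + (C₀ − C_ss) e^(−a t).
C(35.75) = 4.49467 + (-4.49467)·e^(−0.0737436·35.75) = 4.49467 + (-4.49467)·0.0716233 = 4.17275 mol/L.

4.173 mol/L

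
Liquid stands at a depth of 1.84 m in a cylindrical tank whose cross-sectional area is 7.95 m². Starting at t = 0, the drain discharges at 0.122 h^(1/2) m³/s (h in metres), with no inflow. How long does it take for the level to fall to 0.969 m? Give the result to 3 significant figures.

48.5 s

With no inflow, A dh/dt = −0.122 √h.
This is separable: 2 d(√h)/dt = −0.122/A, so √h = √h₀ − (0.122/(2A)) t.
t = 2A(√h₀ − √h)/0.122 = 2·7.95·(√1.84 − √0.969)/0.122
  = 15.900 × (1.3565 − 0.98438) / 0.122 = 48.493 s.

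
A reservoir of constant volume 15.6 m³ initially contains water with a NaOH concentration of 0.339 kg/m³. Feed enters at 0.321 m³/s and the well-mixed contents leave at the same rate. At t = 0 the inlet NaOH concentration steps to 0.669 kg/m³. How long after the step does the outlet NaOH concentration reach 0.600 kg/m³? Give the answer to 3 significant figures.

Species balance: V dC/dt = Q(C_in − C) ⇒ τ = V/Q = 48.598 s.
C(t) = C_in + (C₀ − C_in) e^(−t/τ). Set C = 0.600 and solve for t:
e^(−t/τ) = (C − C_in)/(C₀ − C_in) = (0.600 − 0.669)/(0.339 − 0.669) = 0.20909
t = −τ ln(…) = 48.598 × 1.5650 = 76.055 s.

76.1 s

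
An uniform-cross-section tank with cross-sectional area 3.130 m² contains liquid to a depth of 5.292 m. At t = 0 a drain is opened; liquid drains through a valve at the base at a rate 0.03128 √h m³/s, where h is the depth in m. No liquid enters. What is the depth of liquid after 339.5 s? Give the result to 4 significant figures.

0.3648 m

With no inflow, A dh/dt = −0.03128 √h.
This is separable: 2 d(√h)/dt = −0.03128/A, so √h = √h₀ − (0.03128/(2A)) t.
√h = √5.292 − 0.03128·339.5/(2·3.130) = 2.30043 − 1.69642 = 0.604019.
h = 0.604019² = 0.364839 m.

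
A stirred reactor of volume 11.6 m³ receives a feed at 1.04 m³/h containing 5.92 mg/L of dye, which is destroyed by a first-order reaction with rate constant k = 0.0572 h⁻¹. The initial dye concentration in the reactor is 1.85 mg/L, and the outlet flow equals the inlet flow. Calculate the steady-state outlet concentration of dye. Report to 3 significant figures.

Accumulation = in − out − consumed: V dC/dt = Q C_in − Q C − k V C.
At steady state: 0 = Q C_in − (Q + kV) C_ss, so C_ss = Q C_in/(Q + kV).
C_ss = 1.04·5.92/(1.04 + 0.0572·11.6) = 6.1568/1.7035 = 3.6142 mg/L.

3.61 mg/L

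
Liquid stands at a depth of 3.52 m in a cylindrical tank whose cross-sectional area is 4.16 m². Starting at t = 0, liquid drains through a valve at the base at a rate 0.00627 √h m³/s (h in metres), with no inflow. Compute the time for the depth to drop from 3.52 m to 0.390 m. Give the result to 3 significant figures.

1660 s

Unsteady balance on liquid volume: A dh/dt = −0.00627 √h.
This is separable: 2 d(√h)/dt = −0.00627/A, so √h = √h₀ − (0.00627/(2A)) t.
t = 2A(√h₀ − √h)/0.00627 = 2·4.16·(√3.52 − √0.390)/0.00627
  = 8.3200 × (1.8762 − 0.62450) / 0.00627 = 1660.9 s.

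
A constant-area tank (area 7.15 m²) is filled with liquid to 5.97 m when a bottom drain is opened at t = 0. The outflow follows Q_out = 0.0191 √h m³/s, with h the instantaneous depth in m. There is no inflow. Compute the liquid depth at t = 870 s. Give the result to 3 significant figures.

1.64 m

Volume balance on the tank: A dh/dt = −0.0191 √h.
Separate and integrate: 2(√h − √h₀) = −(0.0191/A) t.
√h = √5.97 − 0.0191·870/(2·7.15) = 2.4434 − 1.1620 = 1.2813.
h = 1.2813² = 1.6418 m.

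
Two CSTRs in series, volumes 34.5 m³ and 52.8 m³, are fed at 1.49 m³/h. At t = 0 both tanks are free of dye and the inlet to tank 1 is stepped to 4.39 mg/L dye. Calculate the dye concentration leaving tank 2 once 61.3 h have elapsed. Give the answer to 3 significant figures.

Each tank obeys Vᵢ dCᵢ/dt = Q(Cᵢ₋₁ − Cᵢ), so τᵢ = Vᵢ/Q.
τ₁ = 34.5/1.49 = 23.154 h; τ₂ = 52.8/1.49 = 35.436 h.
Solving the cascade with C₁(0)=C₂(0)=0 gives C₂(t) = C_in[1 − (τ₁ e^(−t/τ₁) − τ₂ e^(−t/τ₂))/(τ₁ − τ₂)].
At t = 61.3: e^(−t/τ₁) = 0.070832, e^(−t/τ₂) = 0.17731.
C₂ = 4.39·[1 − (23.154·0.070832 − 35.436·0.17731)/(-12.282)] = 4.39·0.62196 = 2.7304 mg/L.

2.73 mg/L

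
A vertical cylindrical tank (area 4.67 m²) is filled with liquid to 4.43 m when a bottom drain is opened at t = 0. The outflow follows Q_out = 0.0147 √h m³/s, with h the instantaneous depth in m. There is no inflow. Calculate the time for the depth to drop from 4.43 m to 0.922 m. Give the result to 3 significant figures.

727 s

With no inflow, A dh/dt = −0.0147 √h.
∫ h^(−1/2) dh = −(0.0147/A) ∫ dt, giving 2√h = 2√h₀ − (0.0147/A) t.
t = 2A(√h₀ − √h)/0.0147 = 2·4.67·(√4.43 − √0.922)/0.0147
  = 9.3400 × (2.1048 − 0.96021) / 0.0147 = 727.22 s.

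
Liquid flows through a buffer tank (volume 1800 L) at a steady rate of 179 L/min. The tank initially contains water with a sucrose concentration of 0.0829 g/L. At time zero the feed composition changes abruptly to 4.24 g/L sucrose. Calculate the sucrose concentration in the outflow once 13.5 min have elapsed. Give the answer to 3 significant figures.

Transient balance on the dissolved component: V dC/dt = Q(C_in − C).
Rewrite as dC/dt + C/τ = C_in/τ, τ = V/Q = 10.056 min.
This is linear first-order; C(t) = C_in + (C₀ − C_in) e^(−t/τ).
C(13.5) = 4.24 + (0.0829 − 4.24)·e^(−13.5/10.056) = 4.24 + (-4.1571)·0.26119 = 3.1542 g/L.

3.15 g/L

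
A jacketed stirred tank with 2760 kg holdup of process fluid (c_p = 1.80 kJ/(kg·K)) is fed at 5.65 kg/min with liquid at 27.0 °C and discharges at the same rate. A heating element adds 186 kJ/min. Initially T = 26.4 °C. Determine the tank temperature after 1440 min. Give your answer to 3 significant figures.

Energy balance: M c_p dT/dt = ṁ c_p (T_in − T) + 186.
Rearrange: dT/dt = (T_ss − T)/τ with τ = M/ṁ = 488.50 min and T_ss = T_in + Q̇/(ṁ c_p) = 45.289 °C.
This is linear first-order; T(t) = T_ss + (T₀ − T_ss) e^(−t/τ).
T(1440) = 45.289 + (-18.889)·e^(−1440/488.50) = 45.289 + (-18.889)·0.052454 = 44.298 °C.

44.3 °C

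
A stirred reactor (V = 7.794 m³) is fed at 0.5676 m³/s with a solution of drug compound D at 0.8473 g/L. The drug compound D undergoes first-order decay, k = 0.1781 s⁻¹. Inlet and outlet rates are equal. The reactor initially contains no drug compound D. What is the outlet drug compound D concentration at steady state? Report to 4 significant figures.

Accumulation = in − out − consumed: V dC/dt = Q C_in − Q C − k V C.
At steady state: 0 = Q C_in − (Q + kV) C_ss, so C_ss = Q C_in/(Q + kV).
C_ss = 0.5676·0.8473/(0.5676 + 0.1781·7.794) = 0.480927/1.95571 = 0.245909 g/L.

0.2459 g/L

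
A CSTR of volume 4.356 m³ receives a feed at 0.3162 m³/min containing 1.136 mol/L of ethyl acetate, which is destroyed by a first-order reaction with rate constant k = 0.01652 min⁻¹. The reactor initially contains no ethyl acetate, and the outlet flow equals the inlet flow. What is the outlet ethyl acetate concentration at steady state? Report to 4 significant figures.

V dC/dt = Q(C_in − C) − k V C.
At steady state: 0 = Q C_in − (Q + kV) C_ss, so C_ss = Q C_in/(Q + kV).
C_ss = 0.3162·1.136/(0.3162 + 0.01652·4.356) = 0.359203/0.388161 = 0.925397 mol/L.

0.9254 mol/L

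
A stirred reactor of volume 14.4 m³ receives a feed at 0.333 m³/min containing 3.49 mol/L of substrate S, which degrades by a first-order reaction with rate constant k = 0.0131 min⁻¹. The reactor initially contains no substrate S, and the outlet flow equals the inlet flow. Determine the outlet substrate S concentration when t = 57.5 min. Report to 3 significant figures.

1.95 mol/L

Accumulation = in − out − consumed: V dC/dt = Q C_in − Q C − k V C.
dC/dt = (Q/V) C_in − (Q/V + k) C; effective rate a = Q/V + k = 0.023125 + 0.0131 = 0.036225 min⁻¹.
C_ss = Q C_in/(Q + kV) = 2.2279 mol/L; C(t) = C_ss + (C₀ − C_ss) e^(−a t).
C(57.5) = 2.2279 + (-2.2279)·e^(−0.036225·57.5) = 2.2279 + (-2.2279)·0.12456 = 1.9504 mol/L.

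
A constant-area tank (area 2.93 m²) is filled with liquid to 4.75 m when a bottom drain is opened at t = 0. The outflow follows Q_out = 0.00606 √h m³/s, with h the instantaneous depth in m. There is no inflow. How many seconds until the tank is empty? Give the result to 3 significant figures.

Mass balance (ρ constant): A dh/dt = −0.00606 √h.
Separate and integrate: 2(√h − √h₀) = −(0.00606/A) t.
Tank is empty when √h = 0: t_empty = 2A√h₀/0.00606.
t_empty = 2·2.93·√4.75/0.00606 = 5.8600·2.1794/0.00606 = 2107.5 s.

2110 s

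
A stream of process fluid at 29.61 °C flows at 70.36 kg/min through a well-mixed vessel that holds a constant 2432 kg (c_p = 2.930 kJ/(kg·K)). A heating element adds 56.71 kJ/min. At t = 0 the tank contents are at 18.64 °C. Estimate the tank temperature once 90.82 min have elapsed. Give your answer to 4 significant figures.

M c_p dT/dt = ṁ c_p (T_in − T) + Q̇.
τ = M/ṁ = 34.5651 min; T_ss = T_in + Q̇/(ṁ c_p) = 29.61 + 56.71/(70.36·2.930) = 29.8851 °C.
Integrating: T(t) = T_ss + (T₀ − T_ss) e^(−t/τ).
T(90.82) = 29.8851 + (-11.2451)·e^(−90.82/34.5651) = 29.8851 + (-11.2451)·0.0722584 = 29.0725 °C.

29.07 °C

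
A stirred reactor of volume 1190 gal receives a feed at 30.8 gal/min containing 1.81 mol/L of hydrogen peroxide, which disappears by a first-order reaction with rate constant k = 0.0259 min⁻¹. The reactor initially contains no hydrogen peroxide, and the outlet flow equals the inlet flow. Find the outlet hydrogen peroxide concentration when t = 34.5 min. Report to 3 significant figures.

V dC/dt = Q(C_in − C) − k V C.
This is linear with rate a = Q/V + k = 0.051782 min⁻¹.
C_ss = Q C_in/(Q + kV) = 0.90469 mol/L; C(t) = C_ss + (C₀ − C_ss) e^(−a t).
C(34.5) = 0.90469 + (-0.90469)·e^(−0.051782·34.5) = 0.90469 + (-0.90469)·0.16755 = 0.75311 mol/L.

0.753 mol/L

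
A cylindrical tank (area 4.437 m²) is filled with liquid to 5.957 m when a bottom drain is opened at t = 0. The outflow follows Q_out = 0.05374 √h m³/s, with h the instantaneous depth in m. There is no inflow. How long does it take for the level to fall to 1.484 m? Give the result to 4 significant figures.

201.9 s

A dh/dt = −Q_out = −0.05374 √h.
This is separable: 2 d(√h)/dt = −0.05374/A, so √h = √h₀ − (0.05374/(2A)) t.
t = 2A(√h₀ − √h)/0.05374 = 2·4.437·(√5.957 − √1.484)/0.05374
  = 8.87400 × (2.44070 − 1.21820) / 0.05374 = 201.870 s.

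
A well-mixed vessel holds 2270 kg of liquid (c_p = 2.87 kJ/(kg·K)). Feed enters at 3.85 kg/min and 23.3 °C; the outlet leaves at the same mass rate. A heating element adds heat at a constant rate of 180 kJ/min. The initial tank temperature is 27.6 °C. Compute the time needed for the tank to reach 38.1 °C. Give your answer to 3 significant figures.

1230 min

M c_p dT/dt = ṁ c_p (T_in − T) + Q̇.
τ = M/ṁ = 589.61 min; T_ss = T_in + Q̇/(ṁ c_p) = 39.590 °C.
T(t) = T_ss + (T₀ − T_ss) e^(−t/τ). Set T = 38.1:
e^(−t/τ) = (38.1 − 39.590)/(27.6 − 39.590) = 0.12429
t = −589.61 · ln(0.12429) = 1229.4 min.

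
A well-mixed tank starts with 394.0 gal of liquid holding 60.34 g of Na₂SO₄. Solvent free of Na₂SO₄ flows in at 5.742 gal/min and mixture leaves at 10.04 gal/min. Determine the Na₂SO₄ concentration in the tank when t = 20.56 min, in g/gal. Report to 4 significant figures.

0.1091 g/gal

Let m(t) be the amount of Na₂SO₄. Volume: V(t) = V₀ + (Q_in − Q_out) t = 394.0 − 4.29800 t; V(20.56) = 305.633 gal.
Solute balance: dm/dt = 0 − Q_out C = −Q_out m/V(t).
dm/m = −Q_out dt/(V₀ − 4.29800 t); integrating gives ln(m/m₀) = −(Q_out/(Q_in−Q_out)) ln(V/V₀).
m = m₀ (V₀/V)^(Q_out/(Q_in−Q_out)) = 60.34 × (394.0/305.633)^(-2.33597) = 33.3394 g.
C = m/V = 33.3394/305.633 = 0.109083 g/gal.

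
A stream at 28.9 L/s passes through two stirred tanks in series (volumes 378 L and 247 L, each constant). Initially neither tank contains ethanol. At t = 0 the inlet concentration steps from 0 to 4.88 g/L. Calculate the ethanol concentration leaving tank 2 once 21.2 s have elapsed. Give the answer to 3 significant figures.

Time constants: τᵢ = Vᵢ/Q for each well-mixed tank.
τ₁ = 378/28.9 = 13.080 s; τ₂ = 247/28.9 = 8.5467 s.
Solving the cascade with C₁(0)=C₂(0)=0 gives C₂(t) = C_in[1 − (τ₁ e^(−t/τ₁) − τ₂ e^(−t/τ₂))/(τ₁ − τ₂)].
At t = 21.2: e^(−t/τ₁) = 0.19773, e^(−t/τ₂) = 0.083703.
C₂ = 4.88·[1 − (13.080·0.19773 − 8.5467·0.083703)/(4.5329)] = 4.88·0.58727 = 2.8659 g/L.

2.87 g/L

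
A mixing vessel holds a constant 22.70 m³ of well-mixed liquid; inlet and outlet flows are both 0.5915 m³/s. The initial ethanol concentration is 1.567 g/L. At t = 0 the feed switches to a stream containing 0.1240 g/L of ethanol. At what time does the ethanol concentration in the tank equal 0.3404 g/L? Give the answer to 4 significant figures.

Species balance on the tank: V dC/dt = Q(C_in − C), so τ = V/Q = 38.3770 s.
C(t) = C_in + (C₀ − C_in) e^(−t/τ). Set C = 0.3404 and solve for t:
e^(−t/τ) = (C − C_in)/(C₀ − C_in) = (0.3404 − 0.1240)/(1.567 − 0.1240) = 0.149965
t = −τ ln(…) = 38.3770 × 1.89735 = 72.8147 s.

72.81 s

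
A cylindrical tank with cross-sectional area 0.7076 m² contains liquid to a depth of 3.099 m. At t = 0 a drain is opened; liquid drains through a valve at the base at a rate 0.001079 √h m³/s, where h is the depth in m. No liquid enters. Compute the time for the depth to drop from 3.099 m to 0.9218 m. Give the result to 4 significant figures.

1050 s

With no inflow, A dh/dt = −0.001079 √h.
This is separable: 2 d(√h)/dt = −0.001079/A, so √h = √h₀ − (0.001079/(2A)) t.
t = 2A(√h₀ − √h)/0.001079 = 2·0.7076·(√3.099 − √0.9218)/0.001079
  = 1.41520 × (1.76040 − 0.960104) / 0.001079 = 1049.65 s.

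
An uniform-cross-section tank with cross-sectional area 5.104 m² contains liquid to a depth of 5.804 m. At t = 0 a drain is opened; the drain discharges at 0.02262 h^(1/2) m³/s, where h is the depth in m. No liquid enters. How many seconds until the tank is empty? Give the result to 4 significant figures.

With no inflow, A dh/dt = −0.02262 √h.
Separate and integrate: 2(√h − √h₀) = −(0.02262/A) t.
Set h = 0: 2√h₀ = (0.02262/A) t_empty ⇒ t_empty = 2A√h₀/0.02262.
t_empty = 2·5.104·√5.804/0.02262 = 10.2080·2.40915/0.02262 = 1087.21 s.

1087 s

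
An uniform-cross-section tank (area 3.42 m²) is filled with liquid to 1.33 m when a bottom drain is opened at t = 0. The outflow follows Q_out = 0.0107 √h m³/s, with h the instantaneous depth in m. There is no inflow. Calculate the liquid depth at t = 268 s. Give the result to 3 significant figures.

0.539 m

Mass balance (ρ constant): A dh/dt = −0.0107 √h.
∫ h^(−1/2) dh = −(0.0107/A) ∫ dt, giving 2√h = 2√h₀ − (0.0107/A) t.
√h = √1.33 − 0.0107·268/(2·3.42) = 1.1533 − 0.41924 = 0.73402.
h = 0.73402² = 0.53878 m.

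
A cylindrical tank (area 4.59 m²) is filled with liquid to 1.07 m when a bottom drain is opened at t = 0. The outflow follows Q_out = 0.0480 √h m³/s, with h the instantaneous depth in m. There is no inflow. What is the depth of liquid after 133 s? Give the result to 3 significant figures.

Volume balance on the tank: A dh/dt = −0.0480 √h.
This is separable: 2 d(√h)/dt = −0.0480/A, so √h = √h₀ − (0.0480/(2A)) t.
√h = √1.07 − 0.0480·133/(2·4.59) = 1.0344 − 0.69542 = 0.33898.
h = 0.33898² = 0.11491 m.

0.115 m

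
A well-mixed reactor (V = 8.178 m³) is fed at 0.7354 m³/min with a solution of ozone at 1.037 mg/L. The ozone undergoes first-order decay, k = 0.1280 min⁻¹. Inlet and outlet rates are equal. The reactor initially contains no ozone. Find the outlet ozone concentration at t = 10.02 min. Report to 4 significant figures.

0.3797 mg/L

Accumulation = in − out − consumed: V dC/dt = Q C_in − Q C − k V C.
This is linear with rate a = Q/V + k = 0.217924 min⁻¹.
C_ss = Q C_in/(Q + kV) = 0.427907 mg/L; C(t) = C_ss + (C₀ − C_ss) e^(−a t).
C(10.02) = 0.427907 + (-0.427907)·e^(−0.217924·10.02) = 0.427907 + (-0.427907)·0.112635 = 0.379710 mg/L.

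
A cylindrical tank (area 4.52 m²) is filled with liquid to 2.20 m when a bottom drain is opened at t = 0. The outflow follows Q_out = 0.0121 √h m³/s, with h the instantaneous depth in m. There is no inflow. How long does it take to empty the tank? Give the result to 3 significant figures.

A dh/dt = −Q_out = −0.0121 √h.
Separate and integrate: 2(√h − √h₀) = −(0.0121/A) t.
Tank is empty when √h = 0: t_empty = 2A√h₀/0.0121.
t_empty = 2·4.52·√2.20/0.0121 = 9.0400·1.4832/0.0121 = 1108.1 s.

1110 s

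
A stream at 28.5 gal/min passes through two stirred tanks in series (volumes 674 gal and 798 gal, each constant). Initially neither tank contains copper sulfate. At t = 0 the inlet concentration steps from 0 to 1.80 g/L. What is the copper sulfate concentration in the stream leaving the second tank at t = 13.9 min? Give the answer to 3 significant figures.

Time constants: τᵢ = Vᵢ/Q for each well-mixed tank.
τ₁ = 674/28.5 = 23.649 min; τ₂ = 798/28.5 = 28.000 min.
Tank 1: C₁ = C_in(1 − e^(−t/τ₁)). Tank 2 (τ₁ ≠ τ₂): C₂ = C_in[1 − (τ₁ e^(−t/τ₁) − τ₂ e^(−t/τ₂))/(τ₁ − τ₂)].
At t = 13.9: e^(−t/τ₁) = 0.55557, e^(−t/τ₂) = 0.60870.
C₂ = 1.80·[1 − (23.649·0.55557 − 28.000·0.60870)/(-4.3509)] = 1.80·0.10251 = 0.18452 g/L.

0.185 g/L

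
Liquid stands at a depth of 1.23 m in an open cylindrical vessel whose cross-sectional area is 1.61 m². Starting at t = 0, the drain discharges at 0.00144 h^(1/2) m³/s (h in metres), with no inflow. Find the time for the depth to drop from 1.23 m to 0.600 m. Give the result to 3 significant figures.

With no inflow, A dh/dt = −0.00144 √h.
This is separable: 2 d(√h)/dt = −0.00144/A, so √h = √h₀ − (0.00144/(2A)) t.
t = 2A(√h₀ − √h)/0.00144 = 2·1.61·(√1.23 − √0.600)/0.00144
  = 3.2200 × (1.1091 − 0.77460) / 0.00144 = 747.88 s.

748 s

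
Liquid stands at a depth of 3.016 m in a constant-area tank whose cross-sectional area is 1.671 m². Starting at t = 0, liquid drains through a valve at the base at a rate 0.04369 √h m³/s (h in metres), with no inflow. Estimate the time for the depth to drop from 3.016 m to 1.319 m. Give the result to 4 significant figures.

44.99 s

With no inflow, A dh/dt = −0.04369 √h.
∫ h^(−1/2) dh = −(0.04369/A) ∫ dt, giving 2√h = 2√h₀ − (0.04369/A) t.
t = 2A(√h₀ − √h)/0.04369 = 2·1.671·(√3.016 − √1.319)/0.04369
  = 3.34200 × (1.73666 − 1.14848) / 0.04369 = 44.9924 s.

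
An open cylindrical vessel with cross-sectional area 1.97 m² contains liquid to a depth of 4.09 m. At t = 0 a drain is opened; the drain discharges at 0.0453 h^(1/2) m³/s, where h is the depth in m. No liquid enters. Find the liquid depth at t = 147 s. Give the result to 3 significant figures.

With no inflow, A dh/dt = −0.0453 √h.
Separate and integrate: 2(√h − √h₀) = −(0.0453/A) t.
√h = √4.09 − 0.0453·147/(2·1.97) = 2.0224 − 1.6901 = 0.33225.
h = 0.33225² = 0.11039 m.

0.110 m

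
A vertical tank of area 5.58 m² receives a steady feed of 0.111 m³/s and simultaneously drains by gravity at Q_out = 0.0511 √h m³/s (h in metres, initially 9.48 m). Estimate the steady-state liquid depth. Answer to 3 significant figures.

4.72 m

Level balance: A dh/dt = 0.111 − 0.0511 √h. Setting dh/dt = 0:
Q_in = 0.0511 √h_ss ⇒ √h_ss = 0.111/0.0511 = 2.1722.
h_ss = 2.1722² = 4.7185 m. (Since h₀ = 9.48 m > h_ss, the level will fall toward this value.)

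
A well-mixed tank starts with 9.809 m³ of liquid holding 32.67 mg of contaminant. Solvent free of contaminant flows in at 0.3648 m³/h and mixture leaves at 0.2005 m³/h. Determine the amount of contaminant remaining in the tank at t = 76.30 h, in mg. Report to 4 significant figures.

Let m(t) be the amount of contaminant. Volume: V(t) = V₀ + (Q_in − Q_out) t = 9.809 + 0.164300 t; V(76.30) = 22.3451 m³.
Solute balance: dm/dt = 0 − Q_out C = −Q_out m/V(t).
Separate: dm/m = −Q_out dt/V(t) ⇒ ln(m/m₀) = −(Q_out/(Q_in−Q_out)) ln(V/V₀).
m = m₀ (V₀/V)^(Q_out/(Q_in−Q_out)) = 32.67 × (9.809/22.3451)^(1.22033) = 11.9622 mg.

11.96 mg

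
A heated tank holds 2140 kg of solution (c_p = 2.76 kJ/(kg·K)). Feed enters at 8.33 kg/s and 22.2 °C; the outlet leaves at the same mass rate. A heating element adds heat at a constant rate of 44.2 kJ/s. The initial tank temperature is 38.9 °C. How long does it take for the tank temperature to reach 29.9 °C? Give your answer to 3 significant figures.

241 s

First-law balance (no shaft work): M c_p dT/dt = ṁ c_p (T_in − T) + 44.2.
τ = M/ṁ = 256.90 s; T_ss = T_in + Q̇/(ṁ c_p) = 24.123 °C.
T(t) = T_ss + (T₀ − T_ss) e^(−t/τ). Set T = 29.9:
e^(−t/τ) = (29.9 − 24.123)/(38.9 − 24.123) = 0.39097
t = −256.90 · ln(0.39097) = 241.27 s.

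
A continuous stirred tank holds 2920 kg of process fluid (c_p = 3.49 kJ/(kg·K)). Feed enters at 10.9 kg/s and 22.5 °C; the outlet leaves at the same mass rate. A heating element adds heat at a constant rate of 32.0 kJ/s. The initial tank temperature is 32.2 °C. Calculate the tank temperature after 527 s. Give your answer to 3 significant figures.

24.6 °C

Heat balance on the well-mixed liquid: M c_p dT/dt = ṁ c_p (T_in − T) + 32.0.
Rearrange: dT/dt = (T_ss − T)/τ with τ = M/ṁ = 267.89 s and T_ss = T_in + Q̇/(ṁ c_p) = 23.341 °C.
T approaches T_ss exponentially: T(t) = T_ss + (T₀ − T_ss) e^(−t/τ).
T(527) = 23.341 + (8.8588)·e^(−527/267.89) = 23.341 + (8.8588)·0.13984 = 24.580 °C.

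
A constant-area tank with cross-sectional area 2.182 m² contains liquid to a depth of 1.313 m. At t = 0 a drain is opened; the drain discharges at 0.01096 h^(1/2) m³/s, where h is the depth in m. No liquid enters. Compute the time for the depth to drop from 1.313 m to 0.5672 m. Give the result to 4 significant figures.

156.4 s

A dh/dt = −Q_out = −0.01096 √h.
This is separable: 2 d(√h)/dt = −0.01096/A, so √h = √h₀ − (0.01096/(2A)) t.
t = 2A(√h₀ − √h)/0.01096 = 2·2.182·(√1.313 − √0.5672)/0.01096
  = 4.36400 × (1.14586 − 0.753127) / 0.01096 = 156.377 s.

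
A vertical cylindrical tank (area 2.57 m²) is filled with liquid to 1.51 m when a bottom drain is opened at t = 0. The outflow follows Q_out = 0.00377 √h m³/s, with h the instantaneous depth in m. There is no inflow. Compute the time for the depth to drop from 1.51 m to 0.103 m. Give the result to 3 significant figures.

With no inflow, A dh/dt = −0.00377 √h.
Separate and integrate: 2(√h − √h₀) = −(0.00377/A) t.
t = 2A(√h₀ − √h)/0.00377 = 2·2.57·(√1.51 − √0.103)/0.00377
  = 5.1400 × (1.2288 − 0.32094) / 0.00377 = 1237.8 s.

1240 s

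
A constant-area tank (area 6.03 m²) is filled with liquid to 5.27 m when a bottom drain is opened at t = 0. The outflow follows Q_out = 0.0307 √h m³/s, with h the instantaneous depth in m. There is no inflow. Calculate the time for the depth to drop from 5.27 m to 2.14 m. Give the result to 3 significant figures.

327 s

With no inflow, A dh/dt = −0.0307 √h.
∫ h^(−1/2) dh = −(0.0307/A) ∫ dt, giving 2√h = 2√h₀ − (0.0307/A) t.
t = 2A(√h₀ − √h)/0.0307 = 2·6.03·(√5.27 − √2.14)/0.0307
  = 12.060 × (2.2956 − 1.4629) / 0.0307 = 327.14 s.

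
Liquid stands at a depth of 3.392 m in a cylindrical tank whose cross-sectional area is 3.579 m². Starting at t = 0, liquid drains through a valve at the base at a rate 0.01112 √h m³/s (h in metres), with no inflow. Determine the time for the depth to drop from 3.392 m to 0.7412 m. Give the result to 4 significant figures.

With no inflow, A dh/dt = −0.01112 √h.
Separate and integrate: 2(√h − √h₀) = −(0.01112/A) t.
t = 2A(√h₀ − √h)/0.01112 = 2·3.579·(√3.392 − √0.7412)/0.01112
  = 7.15800 × (1.84174 − 0.860930) / 0.01112 = 631.351 s.

631.4 s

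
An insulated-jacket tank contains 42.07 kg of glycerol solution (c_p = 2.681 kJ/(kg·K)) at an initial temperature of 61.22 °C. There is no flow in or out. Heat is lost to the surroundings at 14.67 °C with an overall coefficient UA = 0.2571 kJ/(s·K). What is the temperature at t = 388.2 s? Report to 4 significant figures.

Lumped-capacitance energy balance: M c_p dT/dt = UA(T_amb − T).
dT/dt = (T_ss − T)/τ with T_ss = T_amb = 14.6700 °C, τ = M c_p/UA = 42.07·2.681/0.2571 = 438.700 s.
Solution: T(t) = T_ss + (T₀ − T_ss) e^(−t/τ).
T(388.2) = 14.6700 + (46.5500)·0.412760 = 33.8840 °C.

33.88 °C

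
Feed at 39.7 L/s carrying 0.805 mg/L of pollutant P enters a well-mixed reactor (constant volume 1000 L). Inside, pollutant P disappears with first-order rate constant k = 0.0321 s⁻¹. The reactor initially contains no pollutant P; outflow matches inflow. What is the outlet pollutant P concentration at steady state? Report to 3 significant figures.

0.445 mg/L

Accumulation = in − out − consumed: V dC/dt = Q C_in − Q C − k V C.
Steady state (dC/dt = 0): C_ss = Q C_in/(Q + kV) = C_in/(1 + kV/Q).
C_ss = 39.7·0.805/(39.7 + 0.0321·1000) = 31.959/71.800 = 0.44510 mg/L.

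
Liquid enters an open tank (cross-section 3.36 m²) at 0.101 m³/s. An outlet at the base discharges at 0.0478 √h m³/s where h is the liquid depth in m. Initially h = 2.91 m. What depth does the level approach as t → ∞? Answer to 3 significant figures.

4.46 m

Accumulation of liquid (constant cross-section A): A dh/dt = Q_in − 0.0478 √h. At steady state dh/dt = 0:
Q_in = 0.0478 √h_ss ⇒ √h_ss = 0.101/0.0478 = 2.1130.
h_ss = 2.1130² = 4.4646 m. (Since h₀ = 2.91 m < h_ss, the level will rise toward this value.)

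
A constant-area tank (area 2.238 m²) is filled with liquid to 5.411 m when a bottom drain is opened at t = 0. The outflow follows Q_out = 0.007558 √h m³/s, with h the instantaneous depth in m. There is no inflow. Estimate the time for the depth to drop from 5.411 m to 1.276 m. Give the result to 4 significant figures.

Unsteady balance on liquid volume: A dh/dt = −0.007558 √h.
Separate and integrate: 2(√h − √h₀) = −(0.007558/A) t.
t = 2A(√h₀ − √h)/0.007558 = 2·2.238·(√5.411 − √1.276)/0.007558
  = 4.47600 × (2.32616 − 1.12960) / 0.007558 = 708.623 s.

708.6 s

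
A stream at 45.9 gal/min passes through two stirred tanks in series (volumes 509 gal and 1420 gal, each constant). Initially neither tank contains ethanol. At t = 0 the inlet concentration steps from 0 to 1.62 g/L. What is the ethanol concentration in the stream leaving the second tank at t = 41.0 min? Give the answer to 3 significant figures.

Each tank obeys Vᵢ dCᵢ/dt = Q(Cᵢ₋₁ − Cᵢ), so τᵢ = Vᵢ/Q.
τ₁ = 509/45.9 = 11.089 min; τ₂ = 1420/45.9 = 30.937 min.
Solving the cascade with C₁(0)=C₂(0)=0 gives C₂(t) = C_in[1 − (τ₁ e^(−t/τ₁) − τ₂ e^(−t/τ₂))/(τ₁ − τ₂)].
At t = 41.0: e^(−t/τ₁) = 0.024792, e^(−t/τ₂) = 0.26573.
C₂ = 1.62·[1 − (11.089·0.024792 − 30.937·0.26573)/(-19.847)] = 1.62·0.59965 = 0.97144 g/L.

0.971 g/L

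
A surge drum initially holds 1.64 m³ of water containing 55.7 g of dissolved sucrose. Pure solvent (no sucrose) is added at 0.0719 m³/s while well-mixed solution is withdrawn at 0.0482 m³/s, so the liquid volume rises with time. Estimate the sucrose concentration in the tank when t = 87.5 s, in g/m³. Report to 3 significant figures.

Total volume: dV/dt = Q_in − Q_out = 0.023700 m³/s, so V(t) = 1.64 + 0.023700 t and V(87.5) = 3.7138 m³.
No sucrose enters, so dm/dt = −Q_out · (m/V).
dm/m = −Q_out dt/(V₀ + 0.023700 t); integrating gives ln(m/m₀) = −(Q_out/(Q_in−Q_out)) ln(V/V₀).
m = m₀ (V₀/V)^(Q_out/(Q_in−Q_out)) = 55.7 × (1.64/3.7138)^(2.0338) = 10.567 g.
C = m/V = 10.567/3.7138 = 2.8453 g/m³.

2.85 g/m³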